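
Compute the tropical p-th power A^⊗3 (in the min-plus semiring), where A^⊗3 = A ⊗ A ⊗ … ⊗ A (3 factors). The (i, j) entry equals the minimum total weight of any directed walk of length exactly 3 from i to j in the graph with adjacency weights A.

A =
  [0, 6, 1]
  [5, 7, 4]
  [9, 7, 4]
A^⊗3 =
  [0, 6, 1]
  [5, 11, 6]
  [9, 15, 10]

Each entry (A^⊗3)_ij equals the minimum over all length-3 walks i = v_0 → v_1 → … → v_3 = j of Σ_t A[v_t][v_{t+1}]. For example, for (i, j) = (0, 2) we minimise over 9 possible intermediate vertex sequences; the minimum is 1, attained along the walk 0 → 0 → 0 → 2.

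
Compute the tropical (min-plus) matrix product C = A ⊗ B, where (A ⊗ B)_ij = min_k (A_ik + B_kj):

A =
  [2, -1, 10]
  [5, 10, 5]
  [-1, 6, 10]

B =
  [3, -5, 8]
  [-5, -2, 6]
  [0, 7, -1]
A ⊗ B =
  [-6, -3, 5]
  [5, 0, 4]
  [1, -6, 7]

Apply the min-plus product entry-by-entry:
  C[0][0] = min over k of (A[0][0] + B[0][0] = 2 + 3 = 5, A[0][1] + B[1][0] = -1 + -5 = -6, A[0][2] + B[2][0] = 10 + 0 = 10) = -6 (attained at k = 1)
  C[0][1] = min over k of (A[0][0] + B[0][1] = 2 + -5 = -3, A[0][1] + B[1][1] = -1 + -2 = -3, A[0][2] + B[2][1] = 10 + 7 = 17) = -3 (attained at k = 0)
  C[0][2] = min over k of (A[0][0] + B[0][2] = 2 + 8 = 10, A[0][1] + B[1][2] = -1 + 6 = 5, A[0][2] + B[2][2] = 10 + -1 = 9) = 5 (attained at k = 1)
  C[1][0] = min over k of (A[1][0] + B[0][0] = 5 + 3 = 8, A[1][1] + B[1][0] = 10 + -5 = 5, A[1][2] + B[2][0] = 5 + 0 = 5) = 5 (attained at k = 1)
  C[1][1] = min over k of (A[1][0] + B[0][1] = 5 + -5 = 0, A[1][1] + B[1][1] = 10 + -2 = 8, A[1][2] + B[2][1] = 5 + 7 = 12) = 0 (attained at k = 0)
  C[1][2] = min over k of (A[1][0] + B[0][2] = 5 + 8 = 13, A[1][1] + B[1][2] = 10 + 6 = 16, A[1][2] + B[2][2] = 5 + -1 = 4) = 4 (attained at k = 2)
  C[2][0] = min over k of (A[2][0] + B[0][0] = -1 + 3 = 2, A[2][1] + B[1][0] = 6 + -5 = 1, A[2][2] + B[2][0] = 10 + 0 = 10) = 1 (attained at k = 1)
  C[2][1] = min over k of (A[2][0] + B[0][1] = -1 + -5 = -6, A[2][1] + B[1][1] = 6 + -2 = 4, A[2][2] + B[2][1] = 10 + 7 = 17) = -6 (attained at k = 0)
  C[2][2] = min over k of (A[2][0] + B[0][2] = -1 + 8 = 7, A[2][1] + B[1][2] = 6 + 6 = 12, A[2][2] + B[2][2] = 10 + -1 = 9) = 7 (attained at k = 0)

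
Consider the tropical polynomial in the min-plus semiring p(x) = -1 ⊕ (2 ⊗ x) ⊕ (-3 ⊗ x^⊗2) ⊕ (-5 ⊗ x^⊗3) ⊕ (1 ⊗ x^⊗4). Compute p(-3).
p(-3) = -14

A tropical monomial a ⊗ x^⊗i evaluates to a + i · x. Evaluating each term at x = -3:
  Term 0 contributes -1 + 0 · -3 = -1
  Term 1 contributes 2 + 1 · -3 = -1
  Term 2 contributes -3 + 2 · -3 = -9
  Term 3 contributes -5 + 3 · -3 = -14
  Term 4 contributes 1 + 4 · -3 = -11
p(-3) = ⊕ of these = min[-1, -1, -9, -14, -11] = -14.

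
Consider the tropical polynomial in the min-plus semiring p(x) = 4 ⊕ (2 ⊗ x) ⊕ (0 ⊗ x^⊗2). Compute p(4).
p(4) = 4

A tropical monomial a ⊗ x^⊗i evaluates to a + i · x. Evaluating each term at x = 4:
  Term 0 contributes 4 + 0 · 4 = 4
  Term 1 contributes 2 + 1 · 4 = 6
  Term 2 contributes 0 + 2 · 4 = 8
p(4) = ⊕ of these = min[4, 6, 8] = 4.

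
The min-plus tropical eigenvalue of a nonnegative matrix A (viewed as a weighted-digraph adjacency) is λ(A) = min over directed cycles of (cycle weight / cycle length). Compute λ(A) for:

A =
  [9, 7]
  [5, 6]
λ(A) = 6

Enumerate directed cycles and compute their means (weight / length). Sample:
  cycle 0 → 0: weight = 9, length = 1, mean = 9/1 ≈ 9.000
  cycle 1 → 1: weight = 6, length = 1, mean = 6/1 ≈ 6.000
  cycle 0 → 1 → 0: weight = 12, length = 2, mean = 12/2 ≈ 6.000
  cycle 1 → 0 → 1: weight = 12, length = 2, mean = 12/2 ≈ 6.000
Minimum mean = 6.000, attained e.g. along the cycle 1 → 1 with weight 6 and length 1. So λ(A) = 6/1 = 6.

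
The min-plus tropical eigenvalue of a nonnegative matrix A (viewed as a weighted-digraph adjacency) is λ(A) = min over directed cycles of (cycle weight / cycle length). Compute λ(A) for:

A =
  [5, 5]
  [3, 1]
λ(A) = 1

Enumerate directed cycles and compute their means (weight / length). Sample:
  cycle 0 → 0: weight = 5, length = 1, mean = 5/1 ≈ 5.000
  cycle 1 → 1: weight = 1, length = 1, mean = 1/1 ≈ 1.000
  cycle 0 → 1 → 0: weight = 8, length = 2, mean = 8/2 ≈ 4.000
  cycle 1 → 0 → 1: weight = 8, length = 2, mean = 8/2 ≈ 4.000
Minimum mean = 1.000, attained e.g. along the cycle 1 → 1 with weight 1 and length 1. So λ(A) = 1/1 = 1.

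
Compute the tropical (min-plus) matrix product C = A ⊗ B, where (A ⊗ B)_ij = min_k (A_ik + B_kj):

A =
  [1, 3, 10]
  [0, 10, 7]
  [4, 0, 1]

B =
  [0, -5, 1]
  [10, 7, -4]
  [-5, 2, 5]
A ⊗ B =
  [1, -4, -1]
  [0, -5, 1]
  [-4, -1, -4]

Apply the min-plus product entry-by-entry:
  C[0][0] = min over k of (A[0][0] + B[0][0] = 1 + 0 = 1, A[0][1] + B[1][0] = 3 + 10 = 13, A[0][2] + B[2][0] = 10 + -5 = 5) = 1 (attained at k = 0)
  C[0][1] = min over k of (A[0][0] + B[0][1] = 1 + -5 = -4, A[0][1] + B[1][1] = 3 + 7 = 10, A[0][2] + B[2][1] = 10 + 2 = 12) = -4 (attained at k = 0)
  C[0][2] = min over k of (A[0][0] + B[0][2] = 1 + 1 = 2, A[0][1] + B[1][2] = 3 + -4 = -1, A[0][2] + B[2][2] = 10 + 5 = 15) = -1 (attained at k = 1)
  C[1][0] = min over k of (A[1][0] + B[0][0] = 0 + 0 = 0, A[1][1] + B[1][0] = 10 + 10 = 20, A[1][2] + B[2][0] = 7 + -5 = 2) = 0 (attained at k = 0)
  C[1][1] = min over k of (A[1][0] + B[0][1] = 0 + -5 = -5, A[1][1] + B[1][1] = 10 + 7 = 17, A[1][2] + B[2][1] = 7 + 2 = 9) = -5 (attained at k = 0)
  C[1][2] = min over k of (A[1][0] + B[0][2] = 0 + 1 = 1, A[1][1] + B[1][2] = 10 + -4 = 6, A[1][2] + B[2][2] = 7 + 5 = 12) = 1 (attained at k = 0)
  C[2][0] = min over k of (A[2][0] + B[0][0] = 4 + 0 = 4, A[2][1] + B[1][0] = 0 + 10 = 10, A[2][2] + B[2][0] = 1 + -5 = -4) = -4 (attained at k = 2)
  C[2][1] = min over k of (A[2][0] + B[0][1] = 4 + -5 = -1, A[2][1] + B[1][1] = 0 + 7 = 7, A[2][2] + B[2][1] = 1 + 2 = 3) = -1 (attained at k = 0)
  C[2][2] = min over k of (A[2][0] + B[0][2] = 4 + 1 = 5, A[2][1] + B[1][2] = 0 + -4 = -4, A[2][2] + B[2][2] = 1 + 5 = 6) = -4 (attained at k = 1)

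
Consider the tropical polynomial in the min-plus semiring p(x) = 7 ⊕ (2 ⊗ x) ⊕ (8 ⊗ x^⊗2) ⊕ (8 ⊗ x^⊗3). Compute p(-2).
p(-2) = 0

A tropical monomial a ⊗ x^⊗i evaluates to a + i · x. Evaluating each term at x = -2:
  Term 0 contributes 7 + 0 · -2 = 7
  Term 1 contributes 2 + 1 · -2 = 0
  Term 2 contributes 8 + 2 · -2 = 4
  Term 3 contributes 8 + 3 · -2 = 2
p(-2) = ⊕ of these = min[7, 0, 4, 2] = 0.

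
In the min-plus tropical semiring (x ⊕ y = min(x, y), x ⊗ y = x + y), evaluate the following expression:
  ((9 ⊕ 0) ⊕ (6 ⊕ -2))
((9 ⊕ 0) ⊕ (6 ⊕ -2)) = -2

Expand innermost to outermost. Recall ⊕ takes the minimum of its arguments and ⊗ takes their sum. Working out the expression ((9 ⊕ 0) ⊕ (6 ⊕ -2)) gives -2.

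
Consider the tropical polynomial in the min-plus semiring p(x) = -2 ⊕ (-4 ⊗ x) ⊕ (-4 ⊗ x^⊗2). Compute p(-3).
p(-3) = -10

A tropical monomial a ⊗ x^⊗i evaluates to a + i · x. Evaluating each term at x = -3:
  Term 0 contributes -2 + 0 · -3 = -2
  Term 1 contributes -4 + 1 · -3 = -7
  Term 2 contributes -4 + 2 · -3 = -10
p(-3) = ⊕ of these = min[-2, -7, -10] = -10.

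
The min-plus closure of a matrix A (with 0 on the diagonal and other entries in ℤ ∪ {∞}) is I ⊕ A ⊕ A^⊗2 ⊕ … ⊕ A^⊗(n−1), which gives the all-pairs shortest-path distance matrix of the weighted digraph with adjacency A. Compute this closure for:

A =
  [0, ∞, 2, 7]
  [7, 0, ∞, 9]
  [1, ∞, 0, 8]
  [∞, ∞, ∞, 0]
Closure =
  [0, ∞, 2, 7]
  [7, 0, 9, 9]
  [1, ∞, 0, 8]
  [∞, ∞, ∞, 0]

This is the Floyd-Warshall all-pairs shortest-path computation. For each intermediate vertex k = 0, 1, …, 3, update dist[i][j] ← min(dist[i][j], dist[i][k] + dist[k][j]). The final matrix gives, for each (i, j), the minimum total weight of any directed path from i to j (possibly empty when i = j).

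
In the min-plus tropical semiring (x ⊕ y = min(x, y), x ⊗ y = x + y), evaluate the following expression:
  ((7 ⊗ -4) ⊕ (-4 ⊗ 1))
((7 ⊗ -4) ⊕ (-4 ⊗ 1)) = -3

Expand innermost to outermost. Recall ⊕ takes the minimum of its arguments and ⊗ takes their sum. Working out the expression ((7 ⊗ -4) ⊕ (-4 ⊗ 1)) gives -3.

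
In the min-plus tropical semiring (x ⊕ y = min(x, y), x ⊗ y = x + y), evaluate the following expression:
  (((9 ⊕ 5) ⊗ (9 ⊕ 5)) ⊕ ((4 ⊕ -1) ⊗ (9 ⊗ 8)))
(((9 ⊕ 5) ⊗ (9 ⊕ 5)) ⊕ ((4 ⊕ -1) ⊗ (9 ⊗ 8))) = 10

Expand innermost to outermost. Recall ⊕ takes the minimum of its arguments and ⊗ takes their sum. Working out the expression (((9 ⊕ 5) ⊗ (9 ⊕ 5)) ⊕ ((4 ⊕ -1) ⊗ (9 ⊗ 8))) gives 10.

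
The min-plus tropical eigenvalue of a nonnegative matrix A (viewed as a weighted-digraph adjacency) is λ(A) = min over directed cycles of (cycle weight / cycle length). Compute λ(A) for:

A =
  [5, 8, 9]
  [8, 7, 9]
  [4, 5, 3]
λ(A) = 3

Enumerate directed cycles and compute their means (weight / length). Sample:
  cycle 0 → 0: weight = 5, length = 1, mean = 5/1 ≈ 5.000
  cycle 1 → 1: weight = 7, length = 1, mean = 7/1 ≈ 7.000
  cycle 2 → 2: weight = 3, length = 1, mean = 3/1 ≈ 3.000
  cycle 0 → 1 → 0: weight = 16, length = 2, mean = 16/2 ≈ 8.000
  cycle 0 → 2 → 0: weight = 13, length = 2, mean = 13/2 ≈ 6.500
  cycle 1 → 0 → 1: weight = 16, length = 2, mean = 16/2 ≈ 8.000
Minimum mean = 3.000, attained e.g. along the cycle 2 → 2 with weight 3 and length 1. So λ(A) = 3/1 = 3.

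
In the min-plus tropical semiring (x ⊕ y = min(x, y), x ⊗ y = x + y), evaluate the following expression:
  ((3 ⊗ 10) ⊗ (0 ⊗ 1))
((3 ⊗ 10) ⊗ (0 ⊗ 1)) = 14

Expand innermost to outermost. Recall ⊕ takes the minimum of its arguments and ⊗ takes their sum. Working out the expression ((3 ⊗ 10) ⊗ (0 ⊗ 1)) gives 14.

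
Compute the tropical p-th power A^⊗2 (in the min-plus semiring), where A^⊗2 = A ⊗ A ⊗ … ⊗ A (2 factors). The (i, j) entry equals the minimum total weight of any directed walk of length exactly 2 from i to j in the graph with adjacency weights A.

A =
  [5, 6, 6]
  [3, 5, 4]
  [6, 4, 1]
A^⊗2 =
  [9, 10, 7]
  [8, 8, 5]
  [7, 5, 2]

Each entry (A^⊗2)_ij equals the minimum over all length-2 walks i = v_0 → v_1 → … → v_2 = j of Σ_t A[v_t][v_{t+1}]. For example, for (i, j) = (0, 2) we minimise over 3 possible intermediate vertex sequences; the minimum is 7, attained along the walk 0 → 2 → 2.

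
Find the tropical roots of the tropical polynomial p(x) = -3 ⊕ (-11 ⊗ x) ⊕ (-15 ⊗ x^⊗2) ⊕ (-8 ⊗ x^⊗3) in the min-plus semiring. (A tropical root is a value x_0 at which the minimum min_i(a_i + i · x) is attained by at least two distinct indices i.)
Roots: {-7, 4, 8}

Each tropical root is a break point of the lower envelope of the lines y = a_i + i · x (there are 4 lines, with slopes 0, 1, ..., 3). Only the lines that attain the minimum somewhere contribute to roots; other lines are dominated. Here the surviving (envelope) indices are i = 3, i = 2, i = 1, i = 0.
Intersections between consecutive envelope lines give the roots: for adjacent envelope indices i < j the intersection is x = (a_i − a_j) / (j − i). Reading off the sorted break points: {-7, 4, 8}.
Verification: at each break x_0, at least two indices attain the minimum of min_i(a_i + i · x_0).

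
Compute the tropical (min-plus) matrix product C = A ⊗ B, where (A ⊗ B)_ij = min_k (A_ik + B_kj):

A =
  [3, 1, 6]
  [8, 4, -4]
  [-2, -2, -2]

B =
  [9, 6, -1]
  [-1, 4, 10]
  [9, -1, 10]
A ⊗ B =
  [0, 5, 2]
  [3, -5, 6]
  [-3, -3, -3]

Apply the min-plus product entry-by-entry:
  C[0][0] = min over k of (A[0][0] + B[0][0] = 3 + 9 = 12, A[0][1] + B[1][0] = 1 + -1 = 0, A[0][2] + B[2][0] = 6 + 9 = 15) = 0 (attained at k = 1)
  C[0][1] = min over k of (A[0][0] + B[0][1] = 3 + 6 = 9, A[0][1] + B[1][1] = 1 + 4 = 5, A[0][2] + B[2][1] = 6 + -1 = 5) = 5 (attained at k = 1)
  C[0][2] = min over k of (A[0][0] + B[0][2] = 3 + -1 = 2, A[0][1] + B[1][2] = 1 + 10 = 11, A[0][2] + B[2][2] = 6 + 10 = 16) = 2 (attained at k = 0)
  C[1][0] = min over k of (A[1][0] + B[0][0] = 8 + 9 = 17, A[1][1] + B[1][0] = 4 + -1 = 3, A[1][2] + B[2][0] = -4 + 9 = 5) = 3 (attained at k = 1)
  C[1][1] = min over k of (A[1][0] + B[0][1] = 8 + 6 = 14, A[1][1] + B[1][1] = 4 + 4 = 8, A[1][2] + B[2][1] = -4 + -1 = -5) = -5 (attained at k = 2)
  C[1][2] = min over k of (A[1][0] + B[0][2] = 8 + -1 = 7, A[1][1] + B[1][2] = 4 + 10 = 14, A[1][2] + B[2][2] = -4 + 10 = 6) = 6 (attained at k = 2)
  C[2][0] = min over k of (A[2][0] + B[0][0] = -2 + 9 = 7, A[2][1] + B[1][0] = -2 + -1 = -3, A[2][2] + B[2][0] = -2 + 9 = 7) = -3 (attained at k = 1)
  C[2][1] = min over k of (A[2][0] + B[0][1] = -2 + 6 = 4, A[2][1] + B[1][1] = -2 + 4 = 2, A[2][2] + B[2][1] = -2 + -1 = -3) = -3 (attained at k = 2)
  C[2][2] = min over k of (A[2][0] + B[0][2] = -2 + -1 = -3, A[2][1] + B[1][2] = -2 + 10 = 8, A[2][2] + B[2][2] = -2 + 10 = 8) = -3 (attained at k = 0)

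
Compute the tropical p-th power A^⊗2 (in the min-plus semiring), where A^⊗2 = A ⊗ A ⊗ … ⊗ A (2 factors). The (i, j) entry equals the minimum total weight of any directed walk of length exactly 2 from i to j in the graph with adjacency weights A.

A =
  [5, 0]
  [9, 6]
A^⊗2 =
  [9, 5]
  [14, 9]

Each entry (A^⊗2)_ij equals the minimum over all length-2 walks i = v_0 → v_1 → … → v_2 = j of Σ_t A[v_t][v_{t+1}]. For example, for (i, j) = (0, 1) we minimise over 2 possible intermediate vertex sequences; the minimum is 5, attained along the walk 0 → 0 → 1.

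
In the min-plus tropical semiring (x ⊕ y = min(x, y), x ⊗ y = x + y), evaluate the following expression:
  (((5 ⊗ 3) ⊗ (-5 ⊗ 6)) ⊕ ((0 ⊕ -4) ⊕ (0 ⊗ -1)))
(((5 ⊗ 3) ⊗ (-5 ⊗ 6)) ⊕ ((0 ⊕ -4) ⊕ (0 ⊗ -1))) = -4

Expand innermost to outermost. Recall ⊕ takes the minimum of its arguments and ⊗ takes their sum. Working out the expression (((5 ⊗ 3) ⊗ (-5 ⊗ 6)) ⊕ ((0 ⊕ -4) ⊕ (0 ⊗ -1))) gives -4.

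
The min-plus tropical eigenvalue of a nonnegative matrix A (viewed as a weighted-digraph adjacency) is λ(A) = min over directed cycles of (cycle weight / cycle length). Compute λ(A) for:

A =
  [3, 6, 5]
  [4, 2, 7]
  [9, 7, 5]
λ(A) = 2

Enumerate directed cycles and compute their means (weight / length). Sample:
  cycle 0 → 0: weight = 3, length = 1, mean = 3/1 ≈ 3.000
  cycle 1 → 1: weight = 2, length = 1, mean = 2/1 ≈ 2.000
  cycle 2 → 2: weight = 5, length = 1, mean = 5/1 ≈ 5.000
  cycle 0 → 1 → 0: weight = 10, length = 2, mean = 10/2 ≈ 5.000
  cycle 0 → 2 → 0: weight = 14, length = 2, mean = 14/2 ≈ 7.000
  cycle 1 → 0 → 1: weight = 10, length = 2, mean = 10/2 ≈ 5.000
Minimum mean = 2.000, attained e.g. along the cycle 1 → 1 with weight 2 and length 1. So λ(A) = 2/1 = 2.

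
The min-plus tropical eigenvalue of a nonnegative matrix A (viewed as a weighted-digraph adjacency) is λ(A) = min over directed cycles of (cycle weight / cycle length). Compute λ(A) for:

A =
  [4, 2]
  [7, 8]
λ(A) = 4

Enumerate directed cycles and compute their means (weight / length). Sample:
  cycle 0 → 0: weight = 4, length = 1, mean = 4/1 ≈ 4.000
  cycle 1 → 1: weight = 8, length = 1, mean = 8/1 ≈ 8.000
  cycle 0 → 1 → 0: weight = 9, length = 2, mean = 9/2 ≈ 4.500
  cycle 1 → 0 → 1: weight = 9, length = 2, mean = 9/2 ≈ 4.500
Minimum mean = 4.000, attained e.g. along the cycle 0 → 0 with weight 4 and length 1. So λ(A) = 4/1 = 4.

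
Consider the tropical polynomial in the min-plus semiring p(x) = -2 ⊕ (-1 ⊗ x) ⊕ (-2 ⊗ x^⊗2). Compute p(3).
p(3) = -2

A tropical monomial a ⊗ x^⊗i evaluates to a + i · x. Evaluating each term at x = 3:
  Term 0 contributes -2 + 0 · 3 = -2
  Term 1 contributes -1 + 1 · 3 = 2
  Term 2 contributes -2 + 2 · 3 = 4
p(3) = ⊕ of these = min[-2, 2, 4] = -2.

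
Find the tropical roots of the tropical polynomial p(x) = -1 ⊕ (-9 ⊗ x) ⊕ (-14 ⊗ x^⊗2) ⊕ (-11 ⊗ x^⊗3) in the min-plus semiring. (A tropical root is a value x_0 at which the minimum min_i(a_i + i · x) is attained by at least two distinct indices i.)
Roots: {-3, 5, 8}

Each tropical root is a break point of the lower envelope of the lines y = a_i + i · x (there are 4 lines, with slopes 0, 1, ..., 3). Only the lines that attain the minimum somewhere contribute to roots; other lines are dominated. Here the surviving (envelope) indices are i = 3, i = 2, i = 1, i = 0.
Intersections between consecutive envelope lines give the roots: for adjacent envelope indices i < j the intersection is x = (a_i − a_j) / (j − i). Reading off the sorted break points: {-3, 5, 8}.
Verification: at each break x_0, at least two indices attain the minimum of min_i(a_i + i · x_0).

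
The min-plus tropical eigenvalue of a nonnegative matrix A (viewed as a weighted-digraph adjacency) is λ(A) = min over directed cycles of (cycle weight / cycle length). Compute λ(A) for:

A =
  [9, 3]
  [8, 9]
λ(A) = 11/2

Enumerate directed cycles and compute their means (weight / length). Sample:
  cycle 0 → 0: weight = 9, length = 1, mean = 9/1 ≈ 9.000
  cycle 1 → 1: weight = 9, length = 1, mean = 9/1 ≈ 9.000
  cycle 0 → 1 → 0: weight = 11, length = 2, mean = 11/2 ≈ 5.500
  cycle 1 → 0 → 1: weight = 11, length = 2, mean = 11/2 ≈ 5.500
Minimum mean = 5.500, attained e.g. along the cycle 0 → 1 → 0 with weight 11 and length 2. So λ(A) = 11/2 = 11/2.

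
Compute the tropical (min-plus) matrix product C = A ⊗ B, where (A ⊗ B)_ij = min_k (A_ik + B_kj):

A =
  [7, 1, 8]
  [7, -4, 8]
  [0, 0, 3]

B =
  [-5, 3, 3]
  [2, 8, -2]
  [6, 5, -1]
A ⊗ B =
  [2, 9, -1]
  [-2, 4, -6]
  [-5, 3, -2]

Apply the min-plus product entry-by-entry:
  C[0][0] = min over k of (A[0][0] + B[0][0] = 7 + -5 = 2, A[0][1] + B[1][0] = 1 + 2 = 3, A[0][2] + B[2][0] = 8 + 6 = 14) = 2 (attained at k = 0)
  C[0][1] = min over k of (A[0][0] + B[0][1] = 7 + 3 = 10, A[0][1] + B[1][1] = 1 + 8 = 9, A[0][2] + B[2][1] = 8 + 5 = 13) = 9 (attained at k = 1)
  C[0][2] = min over k of (A[0][0] + B[0][2] = 7 + 3 = 10, A[0][1] + B[1][2] = 1 + -2 = -1, A[0][2] + B[2][2] = 8 + -1 = 7) = -1 (attained at k = 1)
  C[1][0] = min over k of (A[1][0] + B[0][0] = 7 + -5 = 2, A[1][1] + B[1][0] = -4 + 2 = -2, A[1][2] + B[2][0] = 8 + 6 = 14) = -2 (attained at k = 1)
  C[1][1] = min over k of (A[1][0] + B[0][1] = 7 + 3 = 10, A[1][1] + B[1][1] = -4 + 8 = 4, A[1][2] + B[2][1] = 8 + 5 = 13) = 4 (attained at k = 1)
  C[1][2] = min over k of (A[1][0] + B[0][2] = 7 + 3 = 10, A[1][1] + B[1][2] = -4 + -2 = -6, A[1][2] + B[2][2] = 8 + -1 = 7) = -6 (attained at k = 1)
  C[2][0] = min over k of (A[2][0] + B[0][0] = 0 + -5 = -5, A[2][1] + B[1][0] = 0 + 2 = 2, A[2][2] + B[2][0] = 3 + 6 = 9) = -5 (attained at k = 0)
  C[2][1] = min over k of (A[2][0] + B[0][1] = 0 + 3 = 3, A[2][1] + B[1][1] = 0 + 8 = 8, A[2][2] + B[2][1] = 3 + 5 = 8) = 3 (attained at k = 0)
  C[2][2] = min over k of (A[2][0] + B[0][2] = 0 + 3 = 3, A[2][1] + B[1][2] = 0 + -2 = -2, A[2][2] + B[2][2] = 3 + -1 = 2) = -2 (attained at k = 1)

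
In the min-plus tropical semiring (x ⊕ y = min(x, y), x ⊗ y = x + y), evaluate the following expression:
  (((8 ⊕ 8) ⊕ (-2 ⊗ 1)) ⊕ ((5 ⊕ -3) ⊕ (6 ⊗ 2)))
(((8 ⊕ 8) ⊕ (-2 ⊗ 1)) ⊕ ((5 ⊕ -3) ⊕ (6 ⊗ 2))) = -3

Expand innermost to outermost. Recall ⊕ takes the minimum of its arguments and ⊗ takes their sum. Working out the expression (((8 ⊕ 8) ⊕ (-2 ⊗ 1)) ⊕ ((5 ⊕ -3) ⊕ (6 ⊗ 2))) gives -3.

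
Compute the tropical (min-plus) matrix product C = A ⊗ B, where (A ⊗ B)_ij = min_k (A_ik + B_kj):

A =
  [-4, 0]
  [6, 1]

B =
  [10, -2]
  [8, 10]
A ⊗ B =
  [6, -6]
  [9, 4]

Apply the min-plus product entry-by-entry:
  C[0][0] = min over k of (A[0][0] + B[0][0] = -4 + 10 = 6, A[0][1] + B[1][0] = 0 + 8 = 8) = 6 (attained at k = 0)
  C[0][1] = min over k of (A[0][0] + B[0][1] = -4 + -2 = -6, A[0][1] + B[1][1] = 0 + 10 = 10) = -6 (attained at k = 0)
  C[1][0] = min over k of (A[1][0] + B[0][0] = 6 + 10 = 16, A[1][1] + B[1][0] = 1 + 8 = 9) = 9 (attained at k = 1)
  C[1][1] = min over k of (A[1][0] + B[0][1] = 6 + -2 = 4, A[1][1] + B[1][1] = 1 + 10 = 11) = 4 (attained at k = 0)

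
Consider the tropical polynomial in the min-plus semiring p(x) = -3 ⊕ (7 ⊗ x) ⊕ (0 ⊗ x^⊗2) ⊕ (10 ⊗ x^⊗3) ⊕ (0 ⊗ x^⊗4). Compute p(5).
p(5) = -3

A tropical monomial a ⊗ x^⊗i evaluates to a + i · x. Evaluating each term at x = 5:
  Term 0 contributes -3 + 0 · 5 = -3
  Term 1 contributes 7 + 1 · 5 = 12
  Term 2 contributes 0 + 2 · 5 = 10
  Term 3 contributes 10 + 3 · 5 = 25
  Term 4 contributes 0 + 4 · 5 = 20
p(5) = ⊕ of these = min[-3, 12, 10, 25, 20] = -3.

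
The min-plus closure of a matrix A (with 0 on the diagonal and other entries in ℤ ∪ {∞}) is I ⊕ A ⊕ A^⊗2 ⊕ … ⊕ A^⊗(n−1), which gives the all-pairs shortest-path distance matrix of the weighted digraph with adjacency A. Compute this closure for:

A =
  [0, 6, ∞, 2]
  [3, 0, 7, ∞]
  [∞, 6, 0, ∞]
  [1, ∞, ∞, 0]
Closure =
  [0, 6, 13, 2]
  [3, 0, 7, 5]
  [9, 6, 0, 11]
  [1, 7, 14, 0]

This is the Floyd-Warshall all-pairs shortest-path computation. For each intermediate vertex k = 0, 1, …, 3, update dist[i][j] ← min(dist[i][j], dist[i][k] + dist[k][j]). The final matrix gives, for each (i, j), the minimum total weight of any directed path from i to j (possibly empty when i = j).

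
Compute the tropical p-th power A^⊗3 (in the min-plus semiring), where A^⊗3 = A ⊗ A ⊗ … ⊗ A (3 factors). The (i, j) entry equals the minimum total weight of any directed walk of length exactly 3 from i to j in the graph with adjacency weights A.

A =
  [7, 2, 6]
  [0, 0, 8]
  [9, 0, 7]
A^⊗3 =
  [2, 2, 8]
  [0, 0, 6]
  [0, 0, 6]

Each entry (A^⊗3)_ij equals the minimum over all length-3 walks i = v_0 → v_1 → … → v_3 = j of Σ_t A[v_t][v_{t+1}]. For example, for (i, j) = (0, 2) we minimise over 9 possible intermediate vertex sequences; the minimum is 8, attained along the walk 0 → 1 → 0 → 2.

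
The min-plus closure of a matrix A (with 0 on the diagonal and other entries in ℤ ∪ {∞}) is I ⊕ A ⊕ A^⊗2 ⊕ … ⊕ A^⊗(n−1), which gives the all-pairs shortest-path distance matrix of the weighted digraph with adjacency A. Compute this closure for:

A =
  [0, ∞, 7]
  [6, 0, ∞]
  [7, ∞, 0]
Closure =
  [0, ∞, 7]
  [6, 0, 13]
  [7, ∞, 0]

This is the Floyd-Warshall all-pairs shortest-path computation. For each intermediate vertex k = 0, 1, …, 2, update dist[i][j] ← min(dist[i][j], dist[i][k] + dist[k][j]). The final matrix gives, for each (i, j), the minimum total weight of any directed path from i to j (possibly empty when i = j).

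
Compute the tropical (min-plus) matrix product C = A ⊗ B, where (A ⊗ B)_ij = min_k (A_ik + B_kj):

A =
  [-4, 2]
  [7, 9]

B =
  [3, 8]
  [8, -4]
A ⊗ B =
  [-1, -2]
  [10, 5]

Apply the min-plus product entry-by-entry:
  C[0][0] = min over k of (A[0][0] + B[0][0] = -4 + 3 = -1, A[0][1] + B[1][0] = 2 + 8 = 10) = -1 (attained at k = 0)
  C[0][1] = min over k of (A[0][0] + B[0][1] = -4 + 8 = 4, A[0][1] + B[1][1] = 2 + -4 = -2) = -2 (attained at k = 1)
  C[1][0] = min over k of (A[1][0] + B[0][0] = 7 + 3 = 10, A[1][1] + B[1][0] = 9 + 8 = 17) = 10 (attained at k = 0)
  C[1][1] = min over k of (A[1][0] + B[0][1] = 7 + 8 = 15, A[1][1] + B[1][1] = 9 + -4 = 5) = 5 (attained at k = 1)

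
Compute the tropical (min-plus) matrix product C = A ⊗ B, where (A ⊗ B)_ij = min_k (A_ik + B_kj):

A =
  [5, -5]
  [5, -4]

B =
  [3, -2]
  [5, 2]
A ⊗ B =
  [0, -3]
  [1, -2]

Apply the min-plus product entry-by-entry:
  C[0][0] = min over k of (A[0][0] + B[0][0] = 5 + 3 = 8, A[0][1] + B[1][0] = -5 + 5 = 0) = 0 (attained at k = 1)
  C[0][1] = min over k of (A[0][0] + B[0][1] = 5 + -2 = 3, A[0][1] + B[1][1] = -5 + 2 = -3) = -3 (attained at k = 1)
  C[1][0] = min over k of (A[1][0] + B[0][0] = 5 + 3 = 8, A[1][1] + B[1][0] = -4 + 5 = 1) = 1 (attained at k = 1)
  C[1][1] = min over k of (A[1][0] + B[0][1] = 5 + -2 = 3, A[1][1] + B[1][1] = -4 + 2 = -2) = -2 (attained at k = 1)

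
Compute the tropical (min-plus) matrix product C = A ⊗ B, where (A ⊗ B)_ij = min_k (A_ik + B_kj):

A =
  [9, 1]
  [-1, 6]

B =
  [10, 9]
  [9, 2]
A ⊗ B =
  [10, 3]
  [9, 8]

Apply the min-plus product entry-by-entry:
  C[0][0] = min over k of (A[0][0] + B[0][0] = 9 + 10 = 19, A[0][1] + B[1][0] = 1 + 9 = 10) = 10 (attained at k = 1)
  C[0][1] = min over k of (A[0][0] + B[0][1] = 9 + 9 = 18, A[0][1] + B[1][1] = 1 + 2 = 3) = 3 (attained at k = 1)
  C[1][0] = min over k of (A[1][0] + B[0][0] = -1 + 10 = 9, A[1][1] + B[1][0] = 6 + 9 = 15) = 9 (attained at k = 0)
  C[1][1] = min over k of (A[1][0] + B[0][1] = -1 + 9 = 8, A[1][1] + B[1][1] = 6 + 2 = 8) = 8 (attained at k = 0)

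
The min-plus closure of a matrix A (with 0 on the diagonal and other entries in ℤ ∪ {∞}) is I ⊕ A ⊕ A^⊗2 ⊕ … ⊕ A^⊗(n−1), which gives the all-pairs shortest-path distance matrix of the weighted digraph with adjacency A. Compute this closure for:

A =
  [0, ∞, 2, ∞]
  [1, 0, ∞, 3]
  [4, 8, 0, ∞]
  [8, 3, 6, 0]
Closure =
  [0, 10, 2, 13]
  [1, 0, 3, 3]
  [4, 8, 0, 11]
  [4, 3, 6, 0]

This is the Floyd-Warshall all-pairs shortest-path computation. For each intermediate vertex k = 0, 1, …, 3, update dist[i][j] ← min(dist[i][j], dist[i][k] + dist[k][j]). The final matrix gives, for each (i, j), the minimum total weight of any directed path from i to j (possibly empty when i = j).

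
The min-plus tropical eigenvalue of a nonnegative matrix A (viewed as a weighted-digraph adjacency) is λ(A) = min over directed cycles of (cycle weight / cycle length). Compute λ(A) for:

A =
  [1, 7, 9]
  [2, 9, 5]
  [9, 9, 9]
λ(A) = 1

Enumerate directed cycles and compute their means (weight / length). Sample:
  cycle 0 → 0: weight = 1, length = 1, mean = 1/1 ≈ 1.000
  cycle 1 → 1: weight = 9, length = 1, mean = 9/1 ≈ 9.000
  cycle 2 → 2: weight = 9, length = 1, mean = 9/1 ≈ 9.000
  cycle 0 → 1 → 0: weight = 9, length = 2, mean = 9/2 ≈ 4.500
  cycle 0 → 2 → 0: weight = 18, length = 2, mean = 18/2 ≈ 9.000
  cycle 1 → 0 → 1: weight = 9, length = 2, mean = 9/2 ≈ 4.500
Minimum mean = 1.000, attained e.g. along the cycle 0 → 0 with weight 1 and length 1. So λ(A) = 1/1 = 1.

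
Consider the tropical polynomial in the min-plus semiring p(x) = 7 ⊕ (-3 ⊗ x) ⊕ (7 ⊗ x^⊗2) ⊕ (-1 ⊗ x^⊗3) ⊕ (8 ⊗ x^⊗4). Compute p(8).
p(8) = 5

A tropical monomial a ⊗ x^⊗i evaluates to a + i · x. Evaluating each term at x = 8:
  Term 0 contributes 7 + 0 · 8 = 7
  Term 1 contributes -3 + 1 · 8 = 5
  Term 2 contributes 7 + 2 · 8 = 23
  Term 3 contributes -1 + 3 · 8 = 23
  Term 4 contributes 8 + 4 · 8 = 40
p(8) = ⊕ of these = min[7, 5, 23, 23, 40] = 5.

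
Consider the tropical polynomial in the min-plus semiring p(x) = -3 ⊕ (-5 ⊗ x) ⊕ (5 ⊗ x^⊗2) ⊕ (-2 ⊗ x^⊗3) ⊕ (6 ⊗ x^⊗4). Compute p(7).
p(7) = -3

A tropical monomial a ⊗ x^⊗i evaluates to a + i · x. Evaluating each term at x = 7:
  Term 0 contributes -3 + 0 · 7 = -3
  Term 1 contributes -5 + 1 · 7 = 2
  Term 2 contributes 5 + 2 · 7 = 19
  Term 3 contributes -2 + 3 · 7 = 19
  Term 4 contributes 6 + 4 · 7 = 34
p(7) = ⊕ of these = min[-3, 2, 19, 19, 34] = -3.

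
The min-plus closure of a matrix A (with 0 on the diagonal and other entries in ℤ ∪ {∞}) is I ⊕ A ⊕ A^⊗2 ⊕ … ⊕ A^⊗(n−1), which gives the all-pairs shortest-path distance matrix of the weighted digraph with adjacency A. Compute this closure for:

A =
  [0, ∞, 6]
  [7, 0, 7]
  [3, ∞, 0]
Closure =
  [0, ∞, 6]
  [7, 0, 7]
  [3, ∞, 0]

This is the Floyd-Warshall all-pairs shortest-path computation. For each intermediate vertex k = 0, 1, …, 2, update dist[i][j] ← min(dist[i][j], dist[i][k] + dist[k][j]). The final matrix gives, for each (i, j), the minimum total weight of any directed path from i to j (possibly empty when i = j).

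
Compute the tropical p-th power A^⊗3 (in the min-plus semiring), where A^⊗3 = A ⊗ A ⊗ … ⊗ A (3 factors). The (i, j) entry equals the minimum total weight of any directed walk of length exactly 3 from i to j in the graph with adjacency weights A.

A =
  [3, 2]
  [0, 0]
A^⊗3 =
  [2, 2]
  [0, 0]

Each entry (A^⊗3)_ij equals the minimum over all length-3 walks i = v_0 → v_1 → … → v_3 = j of Σ_t A[v_t][v_{t+1}]. For example, for (i, j) = (0, 1) we minimise over 4 possible intermediate vertex sequences; the minimum is 2, attained along the walk 0 → 1 → 1 → 1.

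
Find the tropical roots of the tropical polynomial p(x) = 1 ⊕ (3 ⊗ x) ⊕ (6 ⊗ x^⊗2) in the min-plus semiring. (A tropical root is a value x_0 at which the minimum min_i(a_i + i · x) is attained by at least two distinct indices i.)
Roots: {-3, -2}

Each tropical root is a break point of the lower envelope of the lines y = a_i + i · x (there are 3 lines, with slopes 0, 1, ..., 2). Only the lines that attain the minimum somewhere contribute to roots; other lines are dominated. Here the surviving (envelope) indices are i = 2, i = 1, i = 0.
Intersections between consecutive envelope lines give the roots: for adjacent envelope indices i < j the intersection is x = (a_i − a_j) / (j − i). Reading off the sorted break points: {-3, -2}.
Verification: at each break x_0, at least two indices attain the minimum of min_i(a_i + i · x_0).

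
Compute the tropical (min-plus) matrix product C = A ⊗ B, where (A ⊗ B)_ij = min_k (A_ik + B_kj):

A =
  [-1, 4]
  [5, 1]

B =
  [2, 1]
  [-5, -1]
A ⊗ B =
  [-1, 0]
  [-4, 0]

Apply the min-plus product entry-by-entry:
  C[0][0] = min over k of (A[0][0] + B[0][0] = -1 + 2 = 1, A[0][1] + B[1][0] = 4 + -5 = -1) = -1 (attained at k = 1)
  C[0][1] = min over k of (A[0][0] + B[0][1] = -1 + 1 = 0, A[0][1] + B[1][1] = 4 + -1 = 3) = 0 (attained at k = 0)
  C[1][0] = min over k of (A[1][0] + B[0][0] = 5 + 2 = 7, A[1][1] + B[1][0] = 1 + -5 = -4) = -4 (attained at k = 1)
  C[1][1] = min over k of (A[1][0] + B[0][1] = 5 + 1 = 6, A[1][1] + B[1][1] = 1 + -1 = 0) = 0 (attained at k = 1)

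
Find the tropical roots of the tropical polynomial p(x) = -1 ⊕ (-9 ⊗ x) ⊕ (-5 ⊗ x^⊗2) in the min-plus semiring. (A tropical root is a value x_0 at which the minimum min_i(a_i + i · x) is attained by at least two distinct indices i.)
Roots: {-4, 8}

Each tropical root is a break point of the lower envelope of the lines y = a_i + i · x (there are 3 lines, with slopes 0, 1, ..., 2). Only the lines that attain the minimum somewhere contribute to roots; other lines are dominated. Here the surviving (envelope) indices are i = 2, i = 1, i = 0.
Intersections between consecutive envelope lines give the roots: for adjacent envelope indices i < j the intersection is x = (a_i − a_j) / (j − i). Reading off the sorted break points: {-4, 8}.
Verification: at each break x_0, at least two indices attain the minimum of min_i(a_i + i · x_0).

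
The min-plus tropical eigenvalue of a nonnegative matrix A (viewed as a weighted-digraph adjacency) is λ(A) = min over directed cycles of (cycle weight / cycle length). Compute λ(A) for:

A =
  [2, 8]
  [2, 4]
λ(A) = 2

Enumerate directed cycles and compute their means (weight / length). Sample:
  cycle 0 → 0: weight = 2, length = 1, mean = 2/1 ≈ 2.000
  cycle 1 → 1: weight = 4, length = 1, mean = 4/1 ≈ 4.000
  cycle 0 → 1 → 0: weight = 10, length = 2, mean = 10/2 ≈ 5.000
  cycle 1 → 0 → 1: weight = 10, length = 2, mean = 10/2 ≈ 5.000
Minimum mean = 2.000, attained e.g. along the cycle 0 → 0 with weight 2 and length 1. So λ(A) = 2/1 = 2.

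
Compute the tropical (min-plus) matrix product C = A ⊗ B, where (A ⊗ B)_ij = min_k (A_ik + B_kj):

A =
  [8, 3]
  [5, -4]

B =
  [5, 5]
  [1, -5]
A ⊗ B =
  [4, -2]
  [-3, -9]

Apply the min-plus product entry-by-entry:
  C[0][0] = min over k of (A[0][0] + B[0][0] = 8 + 5 = 13, A[0][1] + B[1][0] = 3 + 1 = 4) = 4 (attained at k = 1)
  C[0][1] = min over k of (A[0][0] + B[0][1] = 8 + 5 = 13, A[0][1] + B[1][1] = 3 + -5 = -2) = -2 (attained at k = 1)
  C[1][0] = min over k of (A[1][0] + B[0][0] = 5 + 5 = 10, A[1][1] + B[1][0] = -4 + 1 = -3) = -3 (attained at k = 1)
  C[1][1] = min over k of (A[1][0] + B[0][1] = 5 + 5 = 10, A[1][1] + B[1][1] = -4 + -5 = -9) = -9 (attained at k = 1)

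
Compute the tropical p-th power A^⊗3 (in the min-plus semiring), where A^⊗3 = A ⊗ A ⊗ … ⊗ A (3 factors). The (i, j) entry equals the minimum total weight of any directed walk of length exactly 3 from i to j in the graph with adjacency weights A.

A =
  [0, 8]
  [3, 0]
A^⊗3 =
  [0, 8]
  [3, 0]

Each entry (A^⊗3)_ij equals the minimum over all length-3 walks i = v_0 → v_1 → … → v_3 = j of Σ_t A[v_t][v_{t+1}]. For example, for (i, j) = (0, 1) we minimise over 4 possible intermediate vertex sequences; the minimum is 8, attained along the walk 0 → 0 → 0 → 1.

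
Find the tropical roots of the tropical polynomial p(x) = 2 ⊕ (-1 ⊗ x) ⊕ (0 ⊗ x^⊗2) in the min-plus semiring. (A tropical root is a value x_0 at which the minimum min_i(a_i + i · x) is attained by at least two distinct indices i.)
Roots: {-1, 3}

Each tropical root is a break point of the lower envelope of the lines y = a_i + i · x (there are 3 lines, with slopes 0, 1, ..., 2). Only the lines that attain the minimum somewhere contribute to roots; other lines are dominated. Here the surviving (envelope) indices are i = 2, i = 1, i = 0.
Intersections between consecutive envelope lines give the roots: for adjacent envelope indices i < j the intersection is x = (a_i − a_j) / (j − i). Reading off the sorted break points: {-1, 3}.
Verification: at each break x_0, at least two indices attain the minimum of min_i(a_i + i · x_0).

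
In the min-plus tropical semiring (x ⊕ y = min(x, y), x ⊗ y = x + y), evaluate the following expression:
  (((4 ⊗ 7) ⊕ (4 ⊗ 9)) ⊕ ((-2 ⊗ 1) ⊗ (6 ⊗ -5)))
(((4 ⊗ 7) ⊕ (4 ⊗ 9)) ⊕ ((-2 ⊗ 1) ⊗ (6 ⊗ -5))) = 0

Expand innermost to outermost. Recall ⊕ takes the minimum of its arguments and ⊗ takes their sum. Working out the expression (((4 ⊗ 7) ⊕ (4 ⊗ 9)) ⊕ ((-2 ⊗ 1) ⊗ (6 ⊗ -5))) gives 0.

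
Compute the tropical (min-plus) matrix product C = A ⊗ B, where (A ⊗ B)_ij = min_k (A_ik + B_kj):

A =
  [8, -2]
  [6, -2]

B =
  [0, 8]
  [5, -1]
A ⊗ B =
  [3, -3]
  [3, -3]

Apply the min-plus product entry-by-entry:
  C[0][0] = min over k of (A[0][0] + B[0][0] = 8 + 0 = 8, A[0][1] + B[1][0] = -2 + 5 = 3) = 3 (attained at k = 1)
  C[0][1] = min over k of (A[0][0] + B[0][1] = 8 + 8 = 16, A[0][1] + B[1][1] = -2 + -1 = -3) = -3 (attained at k = 1)
  C[1][0] = min over k of (A[1][0] + B[0][0] = 6 + 0 = 6, A[1][1] + B[1][0] = -2 + 5 = 3) = 3 (attained at k = 1)
  C[1][1] = min over k of (A[1][0] + B[0][1] = 6 + 8 = 14, A[1][1] + B[1][1] = -2 + -1 = -3) = -3 (attained at k = 1)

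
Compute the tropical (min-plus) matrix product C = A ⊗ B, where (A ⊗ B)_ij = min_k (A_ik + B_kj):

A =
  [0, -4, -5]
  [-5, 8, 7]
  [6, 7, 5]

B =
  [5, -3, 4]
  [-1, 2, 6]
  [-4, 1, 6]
A ⊗ B =
  [-9, -4, 1]
  [0, -8, -1]
  [1, 3, 10]

Apply the min-plus product entry-by-entry:
  C[0][0] = min over k of (A[0][0] + B[0][0] = 0 + 5 = 5, A[0][1] + B[1][0] = -4 + -1 = -5, A[0][2] + B[2][0] = -5 + -4 = -9) = -9 (attained at k = 2)
  C[0][1] = min over k of (A[0][0] + B[0][1] = 0 + -3 = -3, A[0][1] + B[1][1] = -4 + 2 = -2, A[0][2] + B[2][1] = -5 + 1 = -4) = -4 (attained at k = 2)
  C[0][2] = min over k of (A[0][0] + B[0][2] = 0 + 4 = 4, A[0][1] + B[1][2] = -4 + 6 = 2, A[0][2] + B[2][2] = -5 + 6 = 1) = 1 (attained at k = 2)
  C[1][0] = min over k of (A[1][0] + B[0][0] = -5 + 5 = 0, A[1][1] + B[1][0] = 8 + -1 = 7, A[1][2] + B[2][0] = 7 + -4 = 3) = 0 (attained at k = 0)
  C[1][1] = min over k of (A[1][0] + B[0][1] = -5 + -3 = -8, A[1][1] + B[1][1] = 8 + 2 = 10, A[1][2] + B[2][1] = 7 + 1 = 8) = -8 (attained at k = 0)
  C[1][2] = min over k of (A[1][0] + B[0][2] = -5 + 4 = -1, A[1][1] + B[1][2] = 8 + 6 = 14, A[1][2] + B[2][2] = 7 + 6 = 13) = -1 (attained at k = 0)
  C[2][0] = min over k of (A[2][0] + B[0][0] = 6 + 5 = 11, A[2][1] + B[1][0] = 7 + -1 = 6, A[2][2] + B[2][0] = 5 + -4 = 1) = 1 (attained at k = 2)
  C[2][1] = min over k of (A[2][0] + B[0][1] = 6 + -3 = 3, A[2][1] + B[1][1] = 7 + 2 = 9, A[2][2] + B[2][1] = 5 + 1 = 6) = 3 (attained at k = 0)
  C[2][2] = min over k of (A[2][0] + B[0][2] = 6 + 4 = 10, A[2][1] + B[1][2] = 7 + 6 = 13, A[2][2] + B[2][2] = 5 + 6 = 11) = 10 (attained at k = 0)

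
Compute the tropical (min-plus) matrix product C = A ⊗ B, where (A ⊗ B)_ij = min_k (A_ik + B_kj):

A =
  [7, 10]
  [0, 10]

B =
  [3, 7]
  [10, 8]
A ⊗ B =
  [10, 14]
  [3, 7]

Apply the min-plus product entry-by-entry:
  C[0][0] = min over k of (A[0][0] + B[0][0] = 7 + 3 = 10, A[0][1] + B[1][0] = 10 + 10 = 20) = 10 (attained at k = 0)
  C[0][1] = min over k of (A[0][0] + B[0][1] = 7 + 7 = 14, A[0][1] + B[1][1] = 10 + 8 = 18) = 14 (attained at k = 0)
  C[1][0] = min over k of (A[1][0] + B[0][0] = 0 + 3 = 3, A[1][1] + B[1][0] = 10 + 10 = 20) = 3 (attained at k = 0)
  C[1][1] = min over k of (A[1][0] + B[0][1] = 0 + 7 = 7, A[1][1] + B[1][1] = 10 + 8 = 18) = 7 (attained at k = 0)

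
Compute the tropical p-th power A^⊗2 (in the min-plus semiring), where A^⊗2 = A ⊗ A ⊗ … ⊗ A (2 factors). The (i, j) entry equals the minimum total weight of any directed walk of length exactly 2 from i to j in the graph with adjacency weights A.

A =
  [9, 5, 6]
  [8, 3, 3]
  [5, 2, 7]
A^⊗2 =
  [11, 8, 8]
  [8, 5, 6]
  [10, 5, 5]

Each entry (A^⊗2)_ij equals the minimum over all length-2 walks i = v_0 → v_1 → … → v_2 = j of Σ_t A[v_t][v_{t+1}]. For example, for (i, j) = (0, 2) we minimise over 3 possible intermediate vertex sequences; the minimum is 8, attained along the walk 0 → 1 → 2.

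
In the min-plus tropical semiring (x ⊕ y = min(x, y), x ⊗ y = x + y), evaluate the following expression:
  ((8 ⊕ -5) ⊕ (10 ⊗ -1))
((8 ⊕ -5) ⊕ (10 ⊗ -1)) = -5

Expand innermost to outermost. Recall ⊕ takes the minimum of its arguments and ⊗ takes their sum. Working out the expression ((8 ⊕ -5) ⊕ (10 ⊗ -1)) gives -5.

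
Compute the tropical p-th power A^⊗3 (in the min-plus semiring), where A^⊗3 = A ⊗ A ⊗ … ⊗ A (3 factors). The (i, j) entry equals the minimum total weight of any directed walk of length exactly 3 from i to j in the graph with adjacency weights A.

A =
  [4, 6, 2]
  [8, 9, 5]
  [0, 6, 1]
A^⊗3 =
  [3, 8, 4]
  [6, 11, 7]
  [2, 7, 3]

Each entry (A^⊗3)_ij equals the minimum over all length-3 walks i = v_0 → v_1 → … → v_3 = j of Σ_t A[v_t][v_{t+1}]. For example, for (i, j) = (0, 2) we minimise over 9 possible intermediate vertex sequences; the minimum is 4, attained along the walk 0 → 2 → 0 → 2.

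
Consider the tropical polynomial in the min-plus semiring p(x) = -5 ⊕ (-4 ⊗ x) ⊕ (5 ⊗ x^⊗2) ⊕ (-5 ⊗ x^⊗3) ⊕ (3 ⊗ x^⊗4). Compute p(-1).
p(-1) = -8

A tropical monomial a ⊗ x^⊗i evaluates to a + i · x. Evaluating each term at x = -1:
  Term 0 contributes -5 + 0 · -1 = -5
  Term 1 contributes -4 + 1 · -1 = -5
  Term 2 contributes 5 + 2 · -1 = 3
  Term 3 contributes -5 + 3 · -1 = -8
  Term 4 contributes 3 + 4 · -1 = -1
p(-1) = ⊕ of these = min[-5, -5, 3, -8, -1] = -8.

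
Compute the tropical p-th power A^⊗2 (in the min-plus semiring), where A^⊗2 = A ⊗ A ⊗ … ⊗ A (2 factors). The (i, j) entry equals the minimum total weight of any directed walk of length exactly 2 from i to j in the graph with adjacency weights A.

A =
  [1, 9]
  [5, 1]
A^⊗2 =
  [2, 10]
  [6, 2]

Each entry (A^⊗2)_ij equals the minimum over all length-2 walks i = v_0 → v_1 → … → v_2 = j of Σ_t A[v_t][v_{t+1}]. For example, for (i, j) = (0, 1) we minimise over 2 possible intermediate vertex sequences; the minimum is 10, attained along the walk 0 → 0 → 1.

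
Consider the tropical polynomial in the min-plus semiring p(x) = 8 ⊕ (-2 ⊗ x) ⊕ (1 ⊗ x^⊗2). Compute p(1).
p(1) = -1

A tropical monomial a ⊗ x^⊗i evaluates to a + i · x. Evaluating each term at x = 1:
  Term 0 contributes 8 + 0 · 1 = 8
  Term 1 contributes -2 + 1 · 1 = -1
  Term 2 contributes 1 + 2 · 1 = 3
p(1) = ⊕ of these = min[8, -1, 3] = -1.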